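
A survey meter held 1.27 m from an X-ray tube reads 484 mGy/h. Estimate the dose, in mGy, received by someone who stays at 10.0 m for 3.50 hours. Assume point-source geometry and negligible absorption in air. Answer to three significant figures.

Applying the 1/r² law, rate at 10.0 m:
484 × (1.27/10.0)² = 484 × 0.01613 = 7.807 mGy/h.
Dose = rate × time = 7.807 mGy/h × 3.500 h = 27.32 mGy.

27.3 mGy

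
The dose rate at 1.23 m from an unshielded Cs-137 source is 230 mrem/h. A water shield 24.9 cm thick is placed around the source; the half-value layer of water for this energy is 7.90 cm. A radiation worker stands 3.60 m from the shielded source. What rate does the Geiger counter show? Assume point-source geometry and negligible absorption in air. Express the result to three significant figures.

3.02 mrem/h

Distance alone: 230 × (1.23/3.60)² = 230 × 0.1167 = 26.84 mrem/h.
Shield: 24.9/7.90 = 3.152 half-value layers → attenuation 2^(−3.152) = 0.1125.
Combined: 26.84 × 0.1125 = 3.019 mrem/h.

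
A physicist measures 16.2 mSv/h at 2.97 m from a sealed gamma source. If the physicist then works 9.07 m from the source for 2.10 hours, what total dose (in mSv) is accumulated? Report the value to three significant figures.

Intensity scales as (d₁/d₂)², so rate at 9.07 m:
(2.97/9.07)² = 0.1072, so 16.2 × 0.1072 = 1.737 mSv/h.
Dose = rate × time = 1.737 mSv/h × 2.100 h = 3.648 mSv.

3.65 mSv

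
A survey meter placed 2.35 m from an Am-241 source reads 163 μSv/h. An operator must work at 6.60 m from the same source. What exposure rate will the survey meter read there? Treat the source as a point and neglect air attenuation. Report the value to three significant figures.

20.7 μSv/h

By the inverse-square law, scaling from 2.35 m to 6.60 m:
163 × (2.35/6.60)² = 163 × 0.1268 = 20.67 μSv/h.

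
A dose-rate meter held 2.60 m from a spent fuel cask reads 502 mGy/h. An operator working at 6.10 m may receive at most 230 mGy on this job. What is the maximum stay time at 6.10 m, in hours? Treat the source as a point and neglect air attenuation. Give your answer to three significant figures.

2.52 h

Applying the 1/r² law, rate at 6.10 m:
502 × (2.60/6.10)² = 502 × 0.1817 = 91.21 mGy/h.
Stay time = 230 mGy ÷ 91.21 mGy/h = 2.522 h.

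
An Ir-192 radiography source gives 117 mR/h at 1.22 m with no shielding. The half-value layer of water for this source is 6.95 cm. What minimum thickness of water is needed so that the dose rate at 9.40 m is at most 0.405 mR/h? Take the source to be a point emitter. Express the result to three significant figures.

At 9.40 m, distance alone gives (1.22/9.40)² = 0.01684, so 117 × 0.01684 = 1.970 mR/h.
Further attenuation needed: 1.970/0.405 = 4.864.
n = log₂(4.864) = 2.282 half-value layers.
Thickness = 2.282 × 6.95 cm = 15.86 cm.

15.9 cm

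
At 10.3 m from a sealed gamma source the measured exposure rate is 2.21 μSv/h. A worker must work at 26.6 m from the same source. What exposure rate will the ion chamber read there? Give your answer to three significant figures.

0.331 μSv/h

Since intensity falls as 1/r², scaling from 10.3 m to 26.6 m:
(10.3/26.6)² = 0.1499, so 2.21 × 0.1499 = 0.3313 μSv/h.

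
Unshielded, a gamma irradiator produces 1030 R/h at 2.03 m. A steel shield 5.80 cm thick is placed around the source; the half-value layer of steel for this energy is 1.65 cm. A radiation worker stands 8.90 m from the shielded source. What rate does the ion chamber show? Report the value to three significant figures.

Distance alone: (2.03/8.90)² = 0.05202, so 1030 × 0.05202 = 53.58 R/h.
Shield: 5.80/1.65 = 3.515 half-value layers → attenuation 2^(−3.515) = 0.08747.
Combined: 53.58 × 0.08747 = 4.687 R/h.

4.69 R/h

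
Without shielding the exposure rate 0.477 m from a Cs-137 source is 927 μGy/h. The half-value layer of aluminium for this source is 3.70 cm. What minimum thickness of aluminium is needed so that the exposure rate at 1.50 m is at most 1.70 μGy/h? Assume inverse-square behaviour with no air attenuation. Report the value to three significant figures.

At 1.50 m, distance alone gives (0.477/1.50)² = 0.1011, so 927 × 0.1011 = 93.72 μGy/h.
Further attenuation needed: 93.72/1.70 = 55.13.
n = log₂(55.13) = 5.785 half-value layers.
Thickness = 5.785 × 3.70 cm = 21.40 cm.

21.4 cm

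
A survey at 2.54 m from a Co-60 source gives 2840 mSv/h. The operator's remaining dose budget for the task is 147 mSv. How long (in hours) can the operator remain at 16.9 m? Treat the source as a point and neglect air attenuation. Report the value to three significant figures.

2.29 h

Since intensity falls as 1/r², rate at 16.9 m:
(2.54/16.9)² = 0.02259, so 2840 × 0.02259 = 64.16 mSv/h.
Stay time = 147 mSv ÷ 64.16 mSv/h = 2.291 h.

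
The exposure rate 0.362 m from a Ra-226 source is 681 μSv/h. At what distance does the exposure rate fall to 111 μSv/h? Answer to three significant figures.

0.897 m

Intensity scales as (d₁/d₂)², so d₂ = d₁·√(I₁/I₂).
I₁/I₂ = 681/111 = 6.135, so d₂ = 0.362 × √6.135 = 0.8966 m.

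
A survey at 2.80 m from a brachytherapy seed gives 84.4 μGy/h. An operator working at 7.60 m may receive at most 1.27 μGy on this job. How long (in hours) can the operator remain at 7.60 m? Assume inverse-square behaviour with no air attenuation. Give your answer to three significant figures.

Intensity scales as (d₁/d₂)², so rate at 7.60 m:
(2.80/7.60)² = 0.1357, so 84.4 × 0.1357 = 11.45 μGy/h.
Stay time = 1.27 μGy ÷ 11.45 μGy/h = 0.1109 h.

0.111 h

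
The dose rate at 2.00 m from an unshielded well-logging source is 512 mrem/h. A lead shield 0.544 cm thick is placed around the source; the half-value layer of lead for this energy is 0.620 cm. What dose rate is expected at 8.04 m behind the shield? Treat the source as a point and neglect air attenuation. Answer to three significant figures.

17.2 mrem/h

Distance alone: (2.00/8.04)² = 0.06188, so 512 × 0.06188 = 31.68 mrem/h.
Shield: 0.544/0.620 = 0.8774 half-value layers → attenuation 2^(−0.8774) = 0.5443.
Combined: 31.68 × 0.5443 = 17.24 mrem/h.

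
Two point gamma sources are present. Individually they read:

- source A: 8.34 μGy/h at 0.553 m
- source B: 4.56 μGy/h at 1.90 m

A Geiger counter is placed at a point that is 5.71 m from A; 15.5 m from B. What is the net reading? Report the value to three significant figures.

0.147 μGy/h

By superposition, sum each source's inverse-square contribution:
A: 8.34 × (0.553/5.71)² = 0.07822 μGy/h
B: 4.56 × (1.90/15.5)² = 0.06852 μGy/h
Total = 0.07822 + 0.06852 = 0.1467 μGy/h.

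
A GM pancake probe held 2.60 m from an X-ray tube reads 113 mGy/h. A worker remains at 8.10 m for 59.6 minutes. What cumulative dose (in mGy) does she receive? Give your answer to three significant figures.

Since intensity falls as 1/r², rate at 8.10 m:
113 × (2.60/8.10)² = 113 × 0.1030 = 11.64 mGy/h.
Dose = rate × time = 11.64 mGy/h × 0.9933 h = 11.56 mGy.

11.6 mGy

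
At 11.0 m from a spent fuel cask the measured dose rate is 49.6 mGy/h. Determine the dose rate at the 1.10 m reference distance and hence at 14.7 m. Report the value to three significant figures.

4960 mGy/h; 27.8 mGy/h

Applying the 1/r² law,
At 1.10 m: 49.6 × (11.0/1.10)² = 49.6 × 100.0 = 4960 mGy/h
At 14.7 m: (1.10/14.7)² = 0.005600, so 4960 × 0.005600 = 27.78 mGy/h.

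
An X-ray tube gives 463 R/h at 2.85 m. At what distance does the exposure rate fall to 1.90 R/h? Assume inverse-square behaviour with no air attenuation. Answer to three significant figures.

44.5 m

By the inverse-square law, d₂ = d₁·√(I₁/I₂).
I₁/I₂ = 463/1.90 = 243.7, so d₂ = 2.85 × √243.7 = 44.49 m.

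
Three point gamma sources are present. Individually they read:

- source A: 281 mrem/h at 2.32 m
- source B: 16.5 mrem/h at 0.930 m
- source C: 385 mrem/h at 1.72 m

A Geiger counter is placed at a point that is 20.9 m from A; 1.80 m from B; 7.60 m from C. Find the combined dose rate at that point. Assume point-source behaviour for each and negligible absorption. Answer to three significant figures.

27.6 mrem/h

Each source contributes Iᵢ·(dᵢ/rᵢ)²; contributions add.
A: 281 × (2.32/20.9)² = 3.462 mrem/h
B: 16.5 × (0.930/1.80)² = 4.405 mrem/h
C: 385 × (1.72/7.60)² = 19.72 mrem/h
Total = 3.462 + 4.405 + 19.72 = 27.59 mrem/h.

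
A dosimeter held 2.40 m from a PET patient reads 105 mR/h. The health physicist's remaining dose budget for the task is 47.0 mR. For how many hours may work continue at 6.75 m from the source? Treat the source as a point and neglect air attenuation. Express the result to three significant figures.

3.54 h

By the inverse-square law, rate at 6.75 m:
(2.40/6.75)² = 0.1264, so 105 × 0.1264 = 13.27 mR/h.
Stay time = 47.0 mR ÷ 13.27 mR/h = 3.542 h.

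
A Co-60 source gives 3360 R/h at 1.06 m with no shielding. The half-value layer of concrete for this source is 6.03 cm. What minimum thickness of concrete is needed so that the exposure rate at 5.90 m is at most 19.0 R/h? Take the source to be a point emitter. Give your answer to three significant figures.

At 5.90 m, distance alone gives 3360 × (1.06/5.90)² = 3360 × 0.03228 = 108.5 R/h.
Further attenuation needed: 108.5/19.0 = 5.711.
n = log₂(5.711) = 2.514 half-value layers.
Thickness = 2.514 × 6.03 cm = 15.16 cm.

15.2 cm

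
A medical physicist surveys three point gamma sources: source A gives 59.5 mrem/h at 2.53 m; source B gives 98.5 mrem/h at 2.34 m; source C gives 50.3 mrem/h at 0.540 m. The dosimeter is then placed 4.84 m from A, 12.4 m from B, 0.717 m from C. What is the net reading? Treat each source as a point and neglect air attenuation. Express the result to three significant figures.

48.3 mrem/h

Each source contributes Iᵢ·(dᵢ/rᵢ)²; contributions add.
A: 59.5 × (2.53/4.84)² = 16.26 mrem/h
B: 98.5 × (2.34/12.4)² = 3.508 mrem/h
C: 50.3 × (0.540/0.717)² = 28.53 mrem/h
Total = 16.26 + 3.508 + 28.53 = 48.30 mrem/h.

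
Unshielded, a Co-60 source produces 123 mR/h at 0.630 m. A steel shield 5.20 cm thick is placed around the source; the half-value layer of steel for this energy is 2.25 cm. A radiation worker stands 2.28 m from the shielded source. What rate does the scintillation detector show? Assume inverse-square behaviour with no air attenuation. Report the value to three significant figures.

Distance alone: (0.630/2.28)² = 0.07635, so 123 × 0.07635 = 9.391 mR/h.
Shield: 5.20/2.25 = 2.311 half-value layers → attenuation 2^(−2.311) = 0.2015.
Combined: 9.391 × 0.2015 = 1.892 mR/h.

1.89 mR/h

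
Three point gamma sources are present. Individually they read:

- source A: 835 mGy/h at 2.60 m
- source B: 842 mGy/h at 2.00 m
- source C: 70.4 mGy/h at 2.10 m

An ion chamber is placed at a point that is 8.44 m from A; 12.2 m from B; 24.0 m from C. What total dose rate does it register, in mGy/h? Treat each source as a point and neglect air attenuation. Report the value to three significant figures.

Each source contributes Iᵢ·(dᵢ/rᵢ)²; contributions add.
A: 835 × (2.60/8.44)² = 79.24 mGy/h
B: 842 × (2.00/12.2)² = 22.63 mGy/h
C: 70.4 × (2.10/24.0)² = 0.5390 mGy/h
Total = 79.24 + 22.63 + 0.5390 = 102.4 mGy/h.

102 mGy/h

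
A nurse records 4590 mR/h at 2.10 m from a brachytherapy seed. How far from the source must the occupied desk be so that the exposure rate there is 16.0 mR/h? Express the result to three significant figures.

35.6 m

Since intensity falls as 1/r², d₂ = d₁·√(I₁/I₂).
I₁/I₂ = 4590/16.0 = 286.9, so d₂ = 2.10 × √286.9 = 35.57 m.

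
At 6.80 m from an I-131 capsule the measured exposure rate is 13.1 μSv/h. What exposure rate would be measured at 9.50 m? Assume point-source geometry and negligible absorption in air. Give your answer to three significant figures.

Since intensity falls as 1/r², scaling from 6.80 m to 9.50 m:
13.1 × (6.80/9.50)² = 13.1 × 0.5124 = 6.712 μSv/h.

6.71 μSv/h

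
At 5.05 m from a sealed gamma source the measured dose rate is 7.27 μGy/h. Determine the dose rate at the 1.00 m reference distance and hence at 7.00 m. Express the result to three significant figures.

Since intensity falls as 1/r²,
At 1.00 m: (5.05/1.00)² = 25.50, so 7.27 × 25.50 = 185.4 μGy/h
At 7.00 m: 185.4 × (1.00/7.00)² = 185.4 × 0.02041 = 3.784 μGy/h.

185 μGy/h; 3.78 μGy/h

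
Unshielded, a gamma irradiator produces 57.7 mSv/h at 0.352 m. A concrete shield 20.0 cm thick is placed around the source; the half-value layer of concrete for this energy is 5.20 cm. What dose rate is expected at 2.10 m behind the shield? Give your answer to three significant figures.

0.113 mSv/h

Distance alone: 57.7 × (0.352/2.10)² = 57.7 × 0.02810 = 1.621 mSv/h.
Shield: 20.0/5.20 = 3.846 half-value layers → attenuation 2^(−3.846) = 0.06954.
Combined: 1.621 × 0.06954 = 0.1127 mSv/h.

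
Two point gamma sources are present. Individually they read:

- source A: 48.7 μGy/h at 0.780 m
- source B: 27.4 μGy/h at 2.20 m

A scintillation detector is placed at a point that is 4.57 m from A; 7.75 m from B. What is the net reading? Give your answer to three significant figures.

Each source contributes Iᵢ·(dᵢ/rᵢ)²; contributions add.
A: 48.7 × (0.780/4.57)² = 1.419 μGy/h
B: 27.4 × (2.20/7.75)² = 2.208 μGy/h
Total = 1.419 + 2.208 = 3.627 μGy/h.

3.63 μGy/h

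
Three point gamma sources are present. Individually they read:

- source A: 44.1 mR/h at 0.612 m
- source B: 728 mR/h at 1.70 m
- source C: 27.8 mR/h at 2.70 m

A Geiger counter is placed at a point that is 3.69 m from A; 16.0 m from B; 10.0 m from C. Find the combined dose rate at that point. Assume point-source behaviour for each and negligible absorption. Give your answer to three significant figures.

11.5 mR/h

By superposition, sum each source's inverse-square contribution:
A: 44.1 × (0.612/3.69)² = 1.213 mR/h
B: 728 × (1.70/16.0)² = 8.218 mR/h
C: 27.8 × (2.70/10.0)² = 2.027 mR/h
Total = 1.213 + 8.218 + 2.027 = 11.46 mR/h.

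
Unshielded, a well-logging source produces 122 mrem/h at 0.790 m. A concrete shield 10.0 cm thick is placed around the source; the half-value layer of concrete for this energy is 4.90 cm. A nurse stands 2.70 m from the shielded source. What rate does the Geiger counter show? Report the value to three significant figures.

2.54 mrem/h

Distance alone: (0.790/2.70)² = 0.08561, so 122 × 0.08561 = 10.44 mrem/h.
Shield: 10.0/4.90 = 2.041 half-value layers → attenuation 2^(−2.041) = 0.2430.
Combined: 10.44 × 0.2430 = 2.537 mrem/h.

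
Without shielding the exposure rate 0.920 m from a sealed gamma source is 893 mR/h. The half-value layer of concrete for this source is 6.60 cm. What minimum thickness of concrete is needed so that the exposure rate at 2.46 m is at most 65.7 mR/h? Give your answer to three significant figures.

At 2.46 m, distance alone gives 893 × (0.920/2.46)² = 893 × 0.1399 = 124.9 mR/h.
Further attenuation needed: 124.9/65.7 = 1.901.
n = log₂(1.901) = 0.9268 half-value layers.
Thickness = 0.9268 × 6.60 cm = 6.117 cm.

6.12 cm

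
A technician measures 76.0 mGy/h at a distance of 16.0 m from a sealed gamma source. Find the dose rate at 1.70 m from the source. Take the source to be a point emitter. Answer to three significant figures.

6730 mGy/h

Since intensity falls as 1/r², the rate at 1.70 m is
(16.0/1.70)² = 88.58, so 76.0 × 88.58 = 6732 mGy/h.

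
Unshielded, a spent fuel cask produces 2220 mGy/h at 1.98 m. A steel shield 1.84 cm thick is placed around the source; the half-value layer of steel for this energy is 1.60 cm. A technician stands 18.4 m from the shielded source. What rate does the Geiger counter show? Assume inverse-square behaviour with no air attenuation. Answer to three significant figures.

11.6 mGy/h

Distance alone: (1.98/18.4)² = 0.01158, so 2220 × 0.01158 = 25.71 mGy/h.
Shield: 1.84/1.60 = 1.150 half-value layers → attenuation 2^(−1.150) = 0.4506.
Combined: 25.71 × 0.4506 = 11.58 mGy/h.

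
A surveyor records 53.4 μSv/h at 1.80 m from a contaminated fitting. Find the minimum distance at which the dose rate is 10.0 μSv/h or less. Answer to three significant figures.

By the inverse-square law, d₂ = d₁·√(I₁/I₂).
I₁/I₂ = 53.4/10.0 = 5.340, so d₂ = 1.80 × √5.340 = 4.160 m.

4.16 m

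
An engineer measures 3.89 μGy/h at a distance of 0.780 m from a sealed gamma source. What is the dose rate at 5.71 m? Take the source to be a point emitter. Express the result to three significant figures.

Using I₁d₁² = I₂d₂², the rate at 5.71 m is
(0.780/5.71)² = 0.01866, so 3.89 × 0.01866 = 0.07259 μGy/h.

0.0726 μGy/h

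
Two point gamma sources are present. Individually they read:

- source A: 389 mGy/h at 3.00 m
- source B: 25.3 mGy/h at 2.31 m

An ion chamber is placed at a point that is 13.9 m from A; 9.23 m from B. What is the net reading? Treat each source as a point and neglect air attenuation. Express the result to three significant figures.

19.7 mGy/h

Each source contributes Iᵢ·(dᵢ/rᵢ)²; contributions add.
A: 389 × (3.00/13.9)² = 18.12 mGy/h
B: 25.3 × (2.31/9.23)² = 1.585 mGy/h
Total = 18.12 + 1.585 = 19.71 mGy/h.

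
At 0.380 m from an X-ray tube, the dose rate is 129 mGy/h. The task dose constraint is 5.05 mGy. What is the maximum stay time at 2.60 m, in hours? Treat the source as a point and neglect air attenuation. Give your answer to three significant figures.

1.83 h

By the inverse-square law, rate at 2.60 m:
129 × (0.380/2.60)² = 129 × 0.02136 = 2.755 mGy/h.
Stay time = 5.05 mGy ÷ 2.755 mGy/h = 1.833 h.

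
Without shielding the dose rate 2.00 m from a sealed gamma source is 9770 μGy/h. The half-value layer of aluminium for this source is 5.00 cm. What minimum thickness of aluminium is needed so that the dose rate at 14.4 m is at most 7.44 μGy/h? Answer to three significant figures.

At 14.4 m, distance alone gives 9770 × (2.00/14.4)² = 9770 × 0.01929 = 188.5 μGy/h.
Further attenuation needed: 188.5/7.44 = 25.34.
n = log₂(25.34) = 4.663 half-value layers.
Thickness = 4.663 × 5.00 cm = 23.32 cm.

23.3 cm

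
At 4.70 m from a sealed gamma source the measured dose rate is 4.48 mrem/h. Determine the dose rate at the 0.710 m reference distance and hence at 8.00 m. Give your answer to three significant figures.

Intensity scales as (d₁/d₂)², so
At 0.710 m: 4.48 × (4.70/0.710)² = 4.48 × 43.82 = 196.3 mrem/h
At 8.00 m: (0.710/8.00)² = 0.007877, so 196.3 × 0.007877 = 1.546 mrem/h.

196 mrem/h; 1.55 mrem/h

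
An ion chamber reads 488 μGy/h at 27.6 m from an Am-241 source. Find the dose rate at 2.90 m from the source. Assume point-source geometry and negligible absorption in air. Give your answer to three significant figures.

44200 μGy/h

By the inverse-square law, the rate at 2.90 m is
488 × (27.6/2.90)² = 488 × 90.58 = 44200 μGy/h.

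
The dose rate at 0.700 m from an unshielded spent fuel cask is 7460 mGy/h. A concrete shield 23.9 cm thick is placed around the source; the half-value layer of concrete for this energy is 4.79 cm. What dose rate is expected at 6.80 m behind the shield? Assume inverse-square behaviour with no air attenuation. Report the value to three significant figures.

Distance alone: 7460 × (0.700/6.80)² = 7460 × 0.01060 = 79.08 mGy/h.
Shield: 23.9/4.79 = 4.990 half-value layers → attenuation 2^(−4.990) = 0.03147.
Combined: 79.08 × 0.03147 = 2.489 mGy/h.

2.49 mGy/h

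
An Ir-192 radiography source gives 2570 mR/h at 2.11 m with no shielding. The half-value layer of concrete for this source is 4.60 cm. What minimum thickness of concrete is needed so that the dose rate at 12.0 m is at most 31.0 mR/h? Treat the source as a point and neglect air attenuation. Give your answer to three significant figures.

At 12.0 m, distance alone gives (2.11/12.0)² = 0.03092, so 2570 × 0.03092 = 79.46 mR/h.
Further attenuation needed: 79.46/31.0 = 2.563.
n = log₂(2.563) = 1.358 half-value layers.
Thickness = 1.358 × 4.60 cm = 6.247 cm.

6.25 cm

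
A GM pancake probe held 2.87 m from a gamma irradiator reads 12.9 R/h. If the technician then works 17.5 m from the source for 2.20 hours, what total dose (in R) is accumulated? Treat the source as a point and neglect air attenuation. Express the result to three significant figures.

Applying the 1/r² law, rate at 17.5 m:
(2.87/17.5)² = 0.02690, so 12.9 × 0.02690 = 0.3470 R/h.
Dose = rate × time = 0.3470 R/h × 2.200 h = 0.7634 R.

0.763 R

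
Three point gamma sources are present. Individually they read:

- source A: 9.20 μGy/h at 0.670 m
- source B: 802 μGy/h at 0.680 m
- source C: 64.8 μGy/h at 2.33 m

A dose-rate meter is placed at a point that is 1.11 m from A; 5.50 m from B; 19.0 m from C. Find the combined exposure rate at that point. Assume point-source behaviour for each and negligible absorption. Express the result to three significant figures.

By superposition, sum each source's inverse-square contribution:
A: 9.20 × (0.670/1.11)² = 3.352 μGy/h
B: 802 × (0.680/5.50)² = 12.26 μGy/h
C: 64.8 × (2.33/19.0)² = 0.9745 μGy/h
Total = 3.352 + 12.26 + 0.9745 = 16.59 μGy/h.

16.6 μGy/h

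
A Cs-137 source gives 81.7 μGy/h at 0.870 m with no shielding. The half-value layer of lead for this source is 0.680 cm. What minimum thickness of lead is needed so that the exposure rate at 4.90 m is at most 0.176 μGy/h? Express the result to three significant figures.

2.63 cm

At 4.90 m, distance alone gives (0.870/4.90)² = 0.03152, so 81.7 × 0.03152 = 2.575 μGy/h.
Further attenuation needed: 2.575/0.176 = 14.63.
n = log₂(14.63) = 3.871 half-value layers.
Thickness = 3.871 × 0.680 cm = 2.632 cm.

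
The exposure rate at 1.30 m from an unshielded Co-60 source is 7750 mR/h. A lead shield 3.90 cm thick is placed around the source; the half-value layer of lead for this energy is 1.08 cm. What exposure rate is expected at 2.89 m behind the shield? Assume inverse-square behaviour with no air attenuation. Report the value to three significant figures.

128 mR/h

Distance alone: 7750 × (1.30/2.89)² = 7750 × 0.2023 = 1568 mR/h.
Shield: 3.90/1.08 = 3.611 half-value layers → attenuation 2^(−3.611) = 0.08184.
Combined: 1568 × 0.08184 = 128.3 mR/h.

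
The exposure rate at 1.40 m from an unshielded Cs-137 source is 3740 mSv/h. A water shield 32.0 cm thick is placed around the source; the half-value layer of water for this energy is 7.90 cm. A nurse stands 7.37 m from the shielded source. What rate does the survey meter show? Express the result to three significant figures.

Distance alone: 3740 × (1.40/7.37)² = 3740 × 0.03608 = 134.9 mSv/h.
Shield: 32.0/7.90 = 4.051 half-value layers → attenuation 2^(−4.051) = 0.06033.
Combined: 134.9 × 0.06033 = 8.139 mSv/h.

8.14 mSv/h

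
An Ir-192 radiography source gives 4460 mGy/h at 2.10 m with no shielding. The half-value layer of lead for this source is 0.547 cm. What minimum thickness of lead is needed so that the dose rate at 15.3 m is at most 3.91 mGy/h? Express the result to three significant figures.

At 15.3 m, distance alone gives 4460 × (2.10/15.3)² = 4460 × 0.01884 = 84.03 mGy/h.
Further attenuation needed: 84.03/3.91 = 21.49.
n = log₂(21.49) = 4.426 half-value layers.
Thickness = 4.426 × 0.547 cm = 2.421 cm.

2.42 cm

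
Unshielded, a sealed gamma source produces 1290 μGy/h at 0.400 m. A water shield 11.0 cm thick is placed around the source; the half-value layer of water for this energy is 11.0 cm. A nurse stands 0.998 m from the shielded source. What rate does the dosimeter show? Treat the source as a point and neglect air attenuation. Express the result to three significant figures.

104 μGy/h

Distance alone: 1290 × (0.400/0.998)² = 1290 × 0.1606 = 207.2 μGy/h.
Shield: 11.0/11.0 = 1.000 half-value layers → attenuation 2^(−1.000) = 0.5000.
Combined: 207.2 × 0.5000 = 103.6 μGy/h.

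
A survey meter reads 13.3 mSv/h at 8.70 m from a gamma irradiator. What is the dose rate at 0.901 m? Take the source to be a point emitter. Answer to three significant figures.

Applying the 1/r² law, the rate at 0.901 m is
(8.70/0.901)² = 93.24, so 13.3 × 93.24 = 1240 mSv/h.

1240 mSv/h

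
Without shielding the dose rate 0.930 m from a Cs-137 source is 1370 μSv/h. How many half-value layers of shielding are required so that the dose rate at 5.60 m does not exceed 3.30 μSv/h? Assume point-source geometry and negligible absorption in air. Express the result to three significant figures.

At 5.60 m, distance alone gives 1370 × (0.930/5.60)² = 1370 × 0.02758 = 37.78 μSv/h.
Further attenuation needed: 37.78/3.30 = 11.45.
n = log₂(11.45) = 3.517 half-value layers.

3.52 half-value layers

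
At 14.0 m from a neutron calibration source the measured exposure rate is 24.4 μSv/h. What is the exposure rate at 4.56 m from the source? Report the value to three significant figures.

230 μSv/h

Intensity scales as (d₁/d₂)², so scaling from 14.0 m to 4.56 m:
24.4 × (14.0/4.56)² = 24.4 × 9.426 = 230.0 μSv/h.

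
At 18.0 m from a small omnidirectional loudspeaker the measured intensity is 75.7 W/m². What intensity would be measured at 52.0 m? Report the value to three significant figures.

Intensity scales as (d₁/d₂)², so scaling from 18.0 m to 52.0 m:
(18.0/52.0)² = 0.1198, so 75.7 × 0.1198 = 9.069 W/m².

9.07 W/m²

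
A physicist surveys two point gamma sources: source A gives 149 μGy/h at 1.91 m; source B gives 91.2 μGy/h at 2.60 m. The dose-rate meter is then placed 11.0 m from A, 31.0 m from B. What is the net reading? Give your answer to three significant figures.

5.13 μGy/h

Each source contributes Iᵢ·(dᵢ/rᵢ)²; contributions add.
A: 149 × (1.91/11.0)² = 4.492 μGy/h
B: 91.2 × (2.60/31.0)² = 0.6415 μGy/h
Total = 4.492 + 0.6415 = 5.133 μGy/h.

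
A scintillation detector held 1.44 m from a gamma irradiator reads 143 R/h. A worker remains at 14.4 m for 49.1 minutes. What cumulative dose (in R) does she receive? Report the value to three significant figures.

1.17 R

By the inverse-square law, rate at 14.4 m:
143 × (1.44/14.4)² = 143 × 0.01000 = 1.430 R/h.
Dose = rate × time = 1.430 R/h × 0.8183 h = 1.170 R.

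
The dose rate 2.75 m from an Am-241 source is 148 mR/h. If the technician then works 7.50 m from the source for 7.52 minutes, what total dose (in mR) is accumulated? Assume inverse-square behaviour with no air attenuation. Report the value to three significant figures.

2.49 mR

By the inverse-square law, rate at 7.50 m:
148 × (2.75/7.50)² = 148 × 0.1344 = 19.89 mR/h.
Dose = rate × time = 19.89 mR/h × 0.1253 h = 2.492 mR.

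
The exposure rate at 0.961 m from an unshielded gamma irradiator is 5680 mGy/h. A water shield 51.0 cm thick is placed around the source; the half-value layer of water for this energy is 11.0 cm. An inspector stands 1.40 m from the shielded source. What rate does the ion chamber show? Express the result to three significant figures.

108 mGy/h

Distance alone: (0.961/1.40)² = 0.4712, so 5680 × 0.4712 = 2676 mGy/h.
Shield: 51.0/11.0 = 4.636 half-value layers → attenuation 2^(−4.636) = 0.04022.
Combined: 2676 × 0.04022 = 107.6 mGy/h.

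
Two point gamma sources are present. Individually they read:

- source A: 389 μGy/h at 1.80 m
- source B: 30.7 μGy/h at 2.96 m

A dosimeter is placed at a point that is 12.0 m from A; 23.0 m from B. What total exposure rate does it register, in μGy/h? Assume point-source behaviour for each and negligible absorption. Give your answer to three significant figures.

9.26 μGy/h

Each source contributes Iᵢ·(dᵢ/rᵢ)²; contributions add.
A: 389 × (1.80/12.0)² = 8.752 μGy/h
B: 30.7 × (2.96/23.0)² = 0.5085 μGy/h
Total = 8.752 + 0.5085 = 9.261 μGy/h.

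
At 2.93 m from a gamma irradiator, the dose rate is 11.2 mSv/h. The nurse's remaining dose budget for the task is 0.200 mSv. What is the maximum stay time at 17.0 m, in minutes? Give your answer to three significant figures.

Since intensity falls as 1/r², rate at 17.0 m:
11.2 × (2.93/17.0)² = 11.2 × 0.02971 = 0.3328 mSv/h.
Stay time = 0.200 mSv ÷ 0.3328 mSv/h = 0.6010 h = 36.06 min.

36.1 min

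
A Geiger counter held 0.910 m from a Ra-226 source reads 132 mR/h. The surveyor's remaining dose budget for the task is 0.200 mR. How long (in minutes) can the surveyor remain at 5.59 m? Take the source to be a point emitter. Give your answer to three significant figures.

3.43 min

Applying the 1/r² law, rate at 5.59 m:
132 × (0.910/5.59)² = 132 × 0.02650 = 3.498 mR/h.
Stay time = 0.200 mR ÷ 3.498 mR/h = 0.05718 h = 3.431 min.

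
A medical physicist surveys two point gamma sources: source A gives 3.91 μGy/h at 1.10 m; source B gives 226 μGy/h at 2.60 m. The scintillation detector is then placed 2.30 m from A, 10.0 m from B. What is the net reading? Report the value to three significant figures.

Each source contributes Iᵢ·(dᵢ/rᵢ)²; contributions add.
A: 3.91 × (1.10/2.30)² = 0.8943 μGy/h
B: 226 × (2.60/10.0)² = 15.28 μGy/h
Total = 0.8943 + 15.28 = 16.17 μGy/h.

16.2 μGy/h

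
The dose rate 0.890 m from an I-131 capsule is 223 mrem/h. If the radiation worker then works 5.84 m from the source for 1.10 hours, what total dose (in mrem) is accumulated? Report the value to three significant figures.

5.70 mrem

Using I₁d₁² = I₂d₂², rate at 5.84 m:
223 × (0.890/5.84)² = 223 × 0.02322 = 5.178 mrem/h.
Dose = rate × time = 5.178 mrem/h × 1.100 h = 5.696 mrem.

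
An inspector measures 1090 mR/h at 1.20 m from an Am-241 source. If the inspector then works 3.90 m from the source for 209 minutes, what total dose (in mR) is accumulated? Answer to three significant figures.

Applying the 1/r² law, rate at 3.90 m:
1090 × (1.20/3.90)² = 1090 × 0.09467 = 103.2 mR/h.
Dose = rate × time = 103.2 mR/h × 3.483 h = 359.4 mR.

359 mR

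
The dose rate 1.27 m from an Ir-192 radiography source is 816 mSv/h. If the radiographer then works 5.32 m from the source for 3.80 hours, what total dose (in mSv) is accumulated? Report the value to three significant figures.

177 mSv

Intensity scales as (d₁/d₂)², so rate at 5.32 m:
(1.27/5.32)² = 0.05699, so 816 × 0.05699 = 46.50 mSv/h.
Dose = rate × time = 46.50 mSv/h × 3.800 h = 176.7 mSv.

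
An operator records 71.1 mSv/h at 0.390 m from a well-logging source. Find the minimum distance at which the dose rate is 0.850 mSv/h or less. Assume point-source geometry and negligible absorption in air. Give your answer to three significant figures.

By the inverse-square law, d₂ = d₁·√(I₁/I₂).
I₁/I₂ = 71.1/0.850 = 83.65, so d₂ = 0.390 × √83.65 = 3.567 m.

3.57 m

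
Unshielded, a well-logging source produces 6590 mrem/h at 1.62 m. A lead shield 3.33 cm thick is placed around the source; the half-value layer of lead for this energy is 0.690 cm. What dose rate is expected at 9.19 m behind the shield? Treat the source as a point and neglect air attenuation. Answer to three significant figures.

Distance alone: (1.62/9.19)² = 0.03107, so 6590 × 0.03107 = 204.8 mrem/h.
Shield: 3.33/0.690 = 4.826 half-value layers → attenuation 2^(−4.826) = 0.03526.
Combined: 204.8 × 0.03526 = 7.221 mrem/h.

7.22 mrem/h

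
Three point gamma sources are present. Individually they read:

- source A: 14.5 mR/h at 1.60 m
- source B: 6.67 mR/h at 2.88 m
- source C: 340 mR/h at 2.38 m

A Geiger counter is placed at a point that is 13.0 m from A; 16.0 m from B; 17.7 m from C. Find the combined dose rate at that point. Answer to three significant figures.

6.58 mR/h

Each source contributes Iᵢ·(dᵢ/rᵢ)²; contributions add.
A: 14.5 × (1.60/13.0)² = 0.2196 mR/h
B: 6.67 × (2.88/16.0)² = 0.2161 mR/h
C: 340 × (2.38/17.7)² = 6.147 mR/h
Total = 0.2196 + 0.2161 + 6.147 = 6.583 mR/h.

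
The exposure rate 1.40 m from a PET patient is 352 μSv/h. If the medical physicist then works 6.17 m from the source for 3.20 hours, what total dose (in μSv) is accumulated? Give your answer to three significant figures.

58.0 μSv

Using I₁d₁² = I₂d₂², rate at 6.17 m:
(1.40/6.17)² = 0.05149, so 352 × 0.05149 = 18.12 μSv/h.
Dose = rate × time = 18.12 μSv/h × 3.200 h = 57.98 μSv.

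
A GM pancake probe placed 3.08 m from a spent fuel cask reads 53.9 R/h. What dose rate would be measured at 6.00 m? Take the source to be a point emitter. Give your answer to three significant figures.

By the inverse-square law, scaling from 3.08 m to 6.00 m:
(3.08/6.00)² = 0.2635, so 53.9 × 0.2635 = 14.20 R/h.

14.2 R/h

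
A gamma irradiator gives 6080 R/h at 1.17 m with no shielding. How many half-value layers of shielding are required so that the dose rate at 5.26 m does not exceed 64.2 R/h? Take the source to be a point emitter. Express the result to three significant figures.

2.23 half-value layers

At 5.26 m, distance alone gives 6080 × (1.17/5.26)² = 6080 × 0.04948 = 300.8 R/h.
Further attenuation needed: 300.8/64.2 = 4.685.
n = log₂(4.685) = 2.228 half-value layers.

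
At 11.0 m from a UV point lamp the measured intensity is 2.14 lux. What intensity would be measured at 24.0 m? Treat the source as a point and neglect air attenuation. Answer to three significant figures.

Intensity scales as (d₁/d₂)², so scaling from 11.0 m to 24.0 m:
(11.0/24.0)² = 0.2101, so 2.14 × 0.2101 = 0.4496 lux.

0.450 lux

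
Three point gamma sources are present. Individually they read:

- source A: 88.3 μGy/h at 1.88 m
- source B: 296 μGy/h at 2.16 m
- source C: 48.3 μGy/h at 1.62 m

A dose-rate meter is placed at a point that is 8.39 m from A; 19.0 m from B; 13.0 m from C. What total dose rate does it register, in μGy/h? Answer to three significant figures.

By superposition, sum each source's inverse-square contribution:
A: 88.3 × (1.88/8.39)² = 4.434 μGy/h
B: 296 × (2.16/19.0)² = 3.826 μGy/h
C: 48.3 × (1.62/13.0)² = 0.7501 μGy/h
Total = 4.434 + 3.826 + 0.7501 = 9.010 μGy/h.

9.01 μGy/h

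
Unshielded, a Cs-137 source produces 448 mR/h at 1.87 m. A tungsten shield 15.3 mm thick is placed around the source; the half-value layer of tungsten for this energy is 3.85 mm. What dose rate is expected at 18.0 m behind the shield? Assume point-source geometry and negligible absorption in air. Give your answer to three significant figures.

Distance alone: 448 × (1.87/18.0)² = 448 × 0.01079 = 4.834 mR/h.
Shield: 15.3/3.85 = 3.974 half-value layers → attenuation 2^(−3.974) = 0.06364.
Combined: 4.834 × 0.06364 = 0.3076 mR/h.

0.308 mR/h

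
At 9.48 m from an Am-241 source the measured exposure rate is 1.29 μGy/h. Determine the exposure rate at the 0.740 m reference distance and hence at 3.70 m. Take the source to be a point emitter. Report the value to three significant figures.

212 μGy/h; 8.47 μGy/h

Using I₁d₁² = I₂d₂²,
At 0.740 m: 1.29 × (9.48/0.740)² = 1.29 × 164.1 = 211.7 μGy/h
At 3.70 m: (0.740/3.70)² = 0.04000, so 211.7 × 0.04000 = 8.468 μGy/h.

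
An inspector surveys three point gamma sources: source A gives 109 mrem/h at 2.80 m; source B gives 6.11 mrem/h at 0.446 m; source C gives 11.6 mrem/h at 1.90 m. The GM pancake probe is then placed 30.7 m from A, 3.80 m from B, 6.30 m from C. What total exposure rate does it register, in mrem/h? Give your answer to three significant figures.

By superposition, sum each source's inverse-square contribution:
A: 109 × (2.80/30.7)² = 0.9067 mrem/h
B: 6.11 × (0.446/3.80)² = 0.08417 mrem/h
C: 11.6 × (1.90/6.30)² = 1.055 mrem/h
Total = 0.9067 + 0.08417 + 1.055 = 2.046 mrem/h.

2.05 mrem/h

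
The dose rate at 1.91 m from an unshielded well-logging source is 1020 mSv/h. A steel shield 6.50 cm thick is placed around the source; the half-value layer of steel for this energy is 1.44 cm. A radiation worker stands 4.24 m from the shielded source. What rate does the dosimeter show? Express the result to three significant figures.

Distance alone: (1.91/4.24)² = 0.2029, so 1020 × 0.2029 = 207.0 mSv/h.
Shield: 6.50/1.44 = 4.514 half-value layers → attenuation 2^(−4.514) = 0.04377.
Combined: 207.0 × 0.04377 = 9.060 mSv/h.

9.06 mSv/h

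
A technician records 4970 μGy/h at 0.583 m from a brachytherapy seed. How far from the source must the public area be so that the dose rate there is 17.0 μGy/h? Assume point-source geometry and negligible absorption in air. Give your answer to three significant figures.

9.97 m

Intensity scales as (d₁/d₂)², so d₂ = d₁·√(I₁/I₂).
I₁/I₂ = 4970/17.0 = 292.4, so d₂ = 0.583 × √292.4 = 9.969 m.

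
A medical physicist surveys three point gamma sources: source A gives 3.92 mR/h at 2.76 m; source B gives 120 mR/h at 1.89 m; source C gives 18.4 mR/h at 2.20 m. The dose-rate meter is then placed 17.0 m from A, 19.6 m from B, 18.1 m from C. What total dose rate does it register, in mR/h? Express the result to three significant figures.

Each source contributes Iᵢ·(dᵢ/rᵢ)²; contributions add.
A: 3.92 × (2.76/17.0)² = 0.1033 mR/h
B: 120 × (1.89/19.6)² = 1.116 mR/h
C: 18.4 × (2.20/18.1)² = 0.2718 mR/h
Total = 0.1033 + 1.116 + 0.2718 = 1.491 mR/h.

1.49 mR/h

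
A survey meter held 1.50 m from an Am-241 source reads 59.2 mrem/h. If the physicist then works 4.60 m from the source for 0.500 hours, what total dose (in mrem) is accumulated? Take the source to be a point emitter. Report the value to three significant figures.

Since intensity falls as 1/r², rate at 4.60 m:
59.2 × (1.50/4.60)² = 59.2 × 0.1063 = 6.293 mrem/h.
Dose = rate × time = 6.293 mrem/h × 0.5000 h = 3.147 mrem.

3.15 mrem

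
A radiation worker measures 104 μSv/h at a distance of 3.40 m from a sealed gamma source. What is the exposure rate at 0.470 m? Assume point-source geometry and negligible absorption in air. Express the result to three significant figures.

Using I₁d₁² = I₂d₂², the rate at 0.470 m is
(3.40/0.470)² = 52.33, so 104 × 52.33 = 5442 μSv/h.

5440 μSv/h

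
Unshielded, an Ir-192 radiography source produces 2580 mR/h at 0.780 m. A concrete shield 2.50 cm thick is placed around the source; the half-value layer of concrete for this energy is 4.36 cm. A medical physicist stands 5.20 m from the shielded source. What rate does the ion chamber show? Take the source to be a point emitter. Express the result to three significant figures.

Distance alone: 2580 × (0.780/5.20)² = 2580 × 0.02250 = 58.05 mR/h.
Shield: 2.50/4.36 = 0.5734 half-value layers → attenuation 2^(−0.5734) = 0.6720.
Combined: 58.05 × 0.6720 = 39.01 mR/h.

39.0 mR/h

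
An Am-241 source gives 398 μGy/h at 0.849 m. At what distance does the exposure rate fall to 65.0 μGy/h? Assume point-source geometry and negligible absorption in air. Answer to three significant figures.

Since intensity falls as 1/r², d₂ = d₁·√(I₁/I₂).
I₁/I₂ = 398/65.0 = 6.123, so d₂ = 0.849 × √6.123 = 2.101 m.

2.10 m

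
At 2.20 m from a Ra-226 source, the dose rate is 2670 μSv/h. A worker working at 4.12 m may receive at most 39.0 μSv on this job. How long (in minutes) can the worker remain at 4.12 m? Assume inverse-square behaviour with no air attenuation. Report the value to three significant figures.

Using I₁d₁² = I₂d₂², rate at 4.12 m:
2670 × (2.20/4.12)² = 2670 × 0.2851 = 761.2 μSv/h.
Stay time = 39.0 μSv ÷ 761.2 μSv/h = 0.05123 h = 3.074 min.

3.07 min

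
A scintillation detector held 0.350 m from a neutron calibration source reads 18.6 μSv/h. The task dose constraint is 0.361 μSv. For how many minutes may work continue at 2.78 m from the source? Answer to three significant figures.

73.5 min

Since intensity falls as 1/r², rate at 2.78 m:
18.6 × (0.350/2.78)² = 18.6 × 0.01585 = 0.2948 μSv/h.
Stay time = 0.361 μSv ÷ 0.2948 μSv/h = 1.225 h = 73.50 min.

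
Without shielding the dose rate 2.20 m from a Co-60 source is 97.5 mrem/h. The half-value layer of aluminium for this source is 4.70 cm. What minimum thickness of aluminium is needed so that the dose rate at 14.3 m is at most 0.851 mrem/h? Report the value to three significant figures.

At 14.3 m, distance alone gives 97.5 × (2.20/14.3)² = 97.5 × 0.02367 = 2.308 mrem/h.
Further attenuation needed: 2.308/0.851 = 2.712.
n = log₂(2.712) = 1.439 half-value layers.
Thickness = 1.439 × 4.70 cm = 6.763 cm.

6.76 cm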